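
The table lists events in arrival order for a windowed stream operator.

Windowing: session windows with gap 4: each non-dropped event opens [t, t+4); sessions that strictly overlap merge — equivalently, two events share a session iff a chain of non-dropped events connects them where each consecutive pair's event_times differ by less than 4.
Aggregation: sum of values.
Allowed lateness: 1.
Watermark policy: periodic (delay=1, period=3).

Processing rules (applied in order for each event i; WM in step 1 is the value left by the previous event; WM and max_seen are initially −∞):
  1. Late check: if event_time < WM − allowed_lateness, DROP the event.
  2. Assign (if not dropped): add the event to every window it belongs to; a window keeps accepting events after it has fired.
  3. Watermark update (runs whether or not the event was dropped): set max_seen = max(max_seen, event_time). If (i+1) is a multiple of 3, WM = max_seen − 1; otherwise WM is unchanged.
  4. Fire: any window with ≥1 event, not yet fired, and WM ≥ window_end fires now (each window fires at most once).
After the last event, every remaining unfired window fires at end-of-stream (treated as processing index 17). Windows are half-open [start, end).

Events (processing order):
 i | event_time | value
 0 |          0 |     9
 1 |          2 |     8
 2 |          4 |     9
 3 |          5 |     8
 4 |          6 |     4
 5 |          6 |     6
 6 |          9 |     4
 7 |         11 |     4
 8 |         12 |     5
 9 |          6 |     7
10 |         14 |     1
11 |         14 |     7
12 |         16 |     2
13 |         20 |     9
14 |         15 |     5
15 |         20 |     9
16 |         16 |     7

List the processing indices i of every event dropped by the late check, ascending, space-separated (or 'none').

i=0 t=0 v=9: → [0,4); WM=−∞
i=1 t=2 v=8: → [0,6); WM=−∞
i=2 t=4 v=9: → [0,8); WM=3
i=3 t=5 v=8: → [0,9); WM=3
i=4 t=6 v=4: → [0,10); WM=3
i=5 t=6 v=6: → [0,10); WM=5
i=6 t=9 v=4: → [0,13); WM=5
i=7 t=11 v=4: → [0,15); WM=5
i=8 t=12 v=5: → [0,16); WM=11
i=9 t=6 v=7: DROP (t<11-1); WM=11
i=10 t=14 v=1: → [0,18); WM=11
i=11 t=14 v=7: → [0,18); WM=13
i=12 t=16 v=2: → [0,20); WM=13
i=13 t=20 v=9: → [20,24); WM=13
i=14 t=15 v=5: → [0,20); WM=19
i=15 t=20 v=9: → [20,24); WM=19
i=16 t=16 v=7: DROP (t<19-1); WM=19

9 16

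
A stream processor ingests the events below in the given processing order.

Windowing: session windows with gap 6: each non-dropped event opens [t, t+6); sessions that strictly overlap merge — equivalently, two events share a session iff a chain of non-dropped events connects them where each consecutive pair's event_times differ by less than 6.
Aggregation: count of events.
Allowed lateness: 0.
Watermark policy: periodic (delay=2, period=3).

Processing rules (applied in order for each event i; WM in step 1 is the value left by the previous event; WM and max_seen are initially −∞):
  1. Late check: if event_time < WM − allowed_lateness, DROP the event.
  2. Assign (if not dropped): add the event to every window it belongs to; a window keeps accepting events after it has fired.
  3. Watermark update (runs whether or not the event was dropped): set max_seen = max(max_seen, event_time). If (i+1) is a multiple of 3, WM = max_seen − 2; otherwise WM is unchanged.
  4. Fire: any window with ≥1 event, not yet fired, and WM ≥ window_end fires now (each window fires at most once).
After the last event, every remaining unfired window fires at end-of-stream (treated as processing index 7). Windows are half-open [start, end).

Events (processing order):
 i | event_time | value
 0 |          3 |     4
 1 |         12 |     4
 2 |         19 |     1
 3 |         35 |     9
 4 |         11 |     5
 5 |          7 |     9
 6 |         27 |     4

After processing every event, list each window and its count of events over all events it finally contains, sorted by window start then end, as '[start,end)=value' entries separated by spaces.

i=0 t=3 v=4: → [3,9); WM=−∞
i=1 t=12 v=4: → [12,18); WM=−∞
i=2 t=19 v=1: → [19,25); WM=17
i=3 t=35 v=9: → [35,41); WM=17
i=4 t=11 v=5: DROP (t<17-0); WM=17
i=5 t=7 v=9: DROP (t<17-0); WM=33
i=6 t=27 v=4: DROP (t<33-0); WM=33

[3,9)=1 [12,18)=1 [19,25)=1 [35,41)=1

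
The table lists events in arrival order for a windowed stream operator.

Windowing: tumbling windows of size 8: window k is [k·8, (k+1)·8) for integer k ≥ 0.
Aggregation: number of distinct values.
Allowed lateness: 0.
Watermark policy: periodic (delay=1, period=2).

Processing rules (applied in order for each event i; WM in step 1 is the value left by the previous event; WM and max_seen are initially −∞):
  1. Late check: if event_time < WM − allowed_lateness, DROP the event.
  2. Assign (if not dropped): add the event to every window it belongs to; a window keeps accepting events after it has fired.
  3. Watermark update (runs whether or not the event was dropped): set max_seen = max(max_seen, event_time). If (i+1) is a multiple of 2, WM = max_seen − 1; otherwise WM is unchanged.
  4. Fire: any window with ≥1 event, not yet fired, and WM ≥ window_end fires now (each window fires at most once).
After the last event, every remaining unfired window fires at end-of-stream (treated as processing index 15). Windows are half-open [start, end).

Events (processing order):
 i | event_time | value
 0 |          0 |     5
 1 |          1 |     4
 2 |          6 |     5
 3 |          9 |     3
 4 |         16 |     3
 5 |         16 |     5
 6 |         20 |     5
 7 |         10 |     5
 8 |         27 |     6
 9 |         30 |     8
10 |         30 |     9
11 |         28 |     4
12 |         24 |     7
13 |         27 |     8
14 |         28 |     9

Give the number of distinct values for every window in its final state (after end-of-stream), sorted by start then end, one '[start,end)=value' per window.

i=0 t=0 v=5: → [0,8); WM=−∞
i=1 t=1 v=4: → [0,8); WM=0
i=2 t=6 v=5: → [0,8); WM=0
i=3 t=9 v=3: → [8,16); WM=8; [0,8) fires=2
i=4 t=16 v=3: → [16,24); WM=8
i=5 t=16 v=5: → [16,24); WM=15
i=6 t=20 v=5: → [16,24); WM=15
i=7 t=10 v=5: DROP (t<15-0); WM=19; [8,16) fires=1
i=8 t=27 v=6: → [24,32); WM=19
i=9 t=30 v=8: → [24,32); WM=29; [16,24) fires=2
i=10 t=30 v=9: → [24,32); WM=29
i=11 t=28 v=4: DROP (t<29-0); WM=29
i=12 t=24 v=7: DROP (t<29-0); WM=29
i=13 t=27 v=8: DROP (t<29-0); WM=29
i=14 t=28 v=9: DROP (t<29-0); WM=29

[0,8)=2 [8,16)=1 [16,24)=2 [24,32)=3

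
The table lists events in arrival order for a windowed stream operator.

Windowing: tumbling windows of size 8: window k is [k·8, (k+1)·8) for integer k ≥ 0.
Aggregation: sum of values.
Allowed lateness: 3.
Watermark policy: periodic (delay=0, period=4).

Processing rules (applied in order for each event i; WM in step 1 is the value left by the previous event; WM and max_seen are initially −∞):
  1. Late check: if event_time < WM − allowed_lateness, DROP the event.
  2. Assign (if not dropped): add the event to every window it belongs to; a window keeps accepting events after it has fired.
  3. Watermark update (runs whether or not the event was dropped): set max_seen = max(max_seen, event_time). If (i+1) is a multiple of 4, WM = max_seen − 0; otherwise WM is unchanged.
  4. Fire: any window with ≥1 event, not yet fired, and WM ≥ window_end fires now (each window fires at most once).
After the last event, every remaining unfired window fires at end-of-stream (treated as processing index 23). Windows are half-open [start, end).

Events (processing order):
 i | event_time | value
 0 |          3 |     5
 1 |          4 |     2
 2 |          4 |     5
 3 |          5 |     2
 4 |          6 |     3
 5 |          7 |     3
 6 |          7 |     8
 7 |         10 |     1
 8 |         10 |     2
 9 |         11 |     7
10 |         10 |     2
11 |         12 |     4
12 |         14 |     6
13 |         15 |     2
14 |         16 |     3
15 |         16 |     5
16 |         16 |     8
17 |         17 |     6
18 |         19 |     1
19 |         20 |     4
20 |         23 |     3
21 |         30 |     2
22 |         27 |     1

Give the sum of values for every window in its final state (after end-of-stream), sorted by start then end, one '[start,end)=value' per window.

[0,8)=28 [8,16)=24 [16,24)=30 [24,32)=3

i=0 t=3 v=5: → [0,8); WM=−∞
i=1 t=4 v=2: → [0,8); WM=−∞
i=2 t=4 v=5: → [0,8); WM=−∞
i=3 t=5 v=2: → [0,8); WM=5
i=4 t=6 v=3: → [0,8); WM=5
i=5 t=7 v=3: → [0,8); WM=5
i=6 t=7 v=8: → [0,8); WM=5
i=7 t=10 v=1: → [8,16); WM=10; [0,8) fires=28
i=8 t=10 v=2: → [8,16); WM=10
i=9 t=11 v=7: → [8,16); WM=10
i=10 t=10 v=2: → [8,16); WM=10
i=11 t=12 v=4: → [8,16); WM=12
i=12 t=14 v=6: → [8,16); WM=12
i=13 t=15 v=2: → [8,16); WM=12
i=14 t=16 v=3: → [16,24); WM=12
i=15 t=16 v=5: → [16,24); WM=16; [8,16) fires=24
i=16 t=16 v=8: → [16,24); WM=16
i=17 t=17 v=6: → [16,24); WM=16
i=18 t=19 v=1: → [16,24); WM=16
i=19 t=20 v=4: → [16,24); WM=20
i=20 t=23 v=3: → [16,24); WM=20
i=21 t=30 v=2: → [24,32); WM=20
i=22 t=27 v=1: → [24,32); WM=20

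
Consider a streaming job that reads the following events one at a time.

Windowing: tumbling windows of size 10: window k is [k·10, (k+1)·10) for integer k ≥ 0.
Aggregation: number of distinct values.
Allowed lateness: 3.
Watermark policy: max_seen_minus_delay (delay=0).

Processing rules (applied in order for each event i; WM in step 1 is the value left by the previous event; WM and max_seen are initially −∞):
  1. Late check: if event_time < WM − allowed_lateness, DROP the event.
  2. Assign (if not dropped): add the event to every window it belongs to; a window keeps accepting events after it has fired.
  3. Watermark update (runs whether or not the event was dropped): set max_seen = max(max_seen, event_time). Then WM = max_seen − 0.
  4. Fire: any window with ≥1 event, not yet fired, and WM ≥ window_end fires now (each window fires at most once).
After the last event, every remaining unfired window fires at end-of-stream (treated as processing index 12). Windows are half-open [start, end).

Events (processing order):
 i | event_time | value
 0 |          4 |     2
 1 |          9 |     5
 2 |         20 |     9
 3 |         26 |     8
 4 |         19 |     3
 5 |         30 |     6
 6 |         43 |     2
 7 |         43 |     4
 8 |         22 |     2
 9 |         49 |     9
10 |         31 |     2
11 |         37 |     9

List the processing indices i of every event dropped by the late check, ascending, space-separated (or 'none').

4 8 10 11

i=0 t=4 v=2: → [0,10); WM=4
i=1 t=9 v=5: → [0,10); WM=9
i=2 t=20 v=9: → [20,30); WM=20; [0,10) fires=2
i=3 t=26 v=8: → [20,30); WM=26
i=4 t=19 v=3: DROP (t<26-3); WM=26
i=5 t=30 v=6: → [30,40); WM=30; [20,30) fires=2
i=6 t=43 v=2: → [40,50); WM=43; [30,40) fires=1
i=7 t=43 v=4: → [40,50); WM=43
i=8 t=22 v=2: DROP (t<43-3); WM=43
i=9 t=49 v=9: → [40,50); WM=49
i=10 t=31 v=2: DROP (t<49-3); WM=49
i=11 t=37 v=9: DROP (t<49-3); WM=49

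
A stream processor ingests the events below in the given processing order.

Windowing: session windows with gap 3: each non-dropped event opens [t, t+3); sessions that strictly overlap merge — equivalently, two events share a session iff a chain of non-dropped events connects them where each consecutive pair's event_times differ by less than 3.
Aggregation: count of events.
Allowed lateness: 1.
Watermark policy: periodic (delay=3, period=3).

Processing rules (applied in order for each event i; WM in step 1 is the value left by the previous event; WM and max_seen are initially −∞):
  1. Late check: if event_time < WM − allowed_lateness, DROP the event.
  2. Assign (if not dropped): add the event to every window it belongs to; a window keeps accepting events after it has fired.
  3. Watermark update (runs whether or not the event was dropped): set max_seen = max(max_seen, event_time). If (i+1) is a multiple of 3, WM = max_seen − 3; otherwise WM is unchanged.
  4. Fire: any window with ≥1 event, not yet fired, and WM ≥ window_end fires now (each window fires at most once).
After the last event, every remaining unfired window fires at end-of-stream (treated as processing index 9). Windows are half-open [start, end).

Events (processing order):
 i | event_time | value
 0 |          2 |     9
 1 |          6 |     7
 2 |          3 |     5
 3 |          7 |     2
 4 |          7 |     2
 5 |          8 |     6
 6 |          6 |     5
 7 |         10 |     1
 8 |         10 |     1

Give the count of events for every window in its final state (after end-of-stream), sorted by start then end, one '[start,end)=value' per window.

[2,6)=2 [6,13)=7

i=0 t=2 v=9: → [2,5); WM=−∞
i=1 t=6 v=7: → [6,9); WM=−∞
i=2 t=3 v=5: → [2,6); WM=3
i=3 t=7 v=2: → [6,10); WM=3
i=4 t=7 v=2: → [6,10); WM=3
i=5 t=8 v=6: → [6,11); WM=5
i=6 t=6 v=5: → [6,11); WM=5
i=7 t=10 v=1: → [6,13); WM=5
i=8 t=10 v=1: → [6,13); WM=7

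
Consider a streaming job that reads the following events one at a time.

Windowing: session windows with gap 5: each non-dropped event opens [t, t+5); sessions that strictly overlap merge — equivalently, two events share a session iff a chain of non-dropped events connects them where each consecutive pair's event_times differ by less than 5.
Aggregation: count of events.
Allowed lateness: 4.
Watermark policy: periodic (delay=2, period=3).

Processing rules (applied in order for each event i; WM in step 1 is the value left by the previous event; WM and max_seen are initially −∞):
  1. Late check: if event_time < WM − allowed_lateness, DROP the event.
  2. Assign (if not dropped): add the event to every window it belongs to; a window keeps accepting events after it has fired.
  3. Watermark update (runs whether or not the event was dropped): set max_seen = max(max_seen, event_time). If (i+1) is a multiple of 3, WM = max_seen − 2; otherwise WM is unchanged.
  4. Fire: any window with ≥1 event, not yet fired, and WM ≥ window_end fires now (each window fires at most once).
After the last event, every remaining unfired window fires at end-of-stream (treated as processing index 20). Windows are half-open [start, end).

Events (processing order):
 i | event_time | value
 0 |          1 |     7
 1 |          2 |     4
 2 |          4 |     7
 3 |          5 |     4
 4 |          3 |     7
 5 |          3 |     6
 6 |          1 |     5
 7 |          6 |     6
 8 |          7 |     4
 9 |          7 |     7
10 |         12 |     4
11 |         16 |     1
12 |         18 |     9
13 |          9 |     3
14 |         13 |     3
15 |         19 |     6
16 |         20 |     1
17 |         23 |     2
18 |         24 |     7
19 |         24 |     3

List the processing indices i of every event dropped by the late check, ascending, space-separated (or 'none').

13

i=0 t=1 v=7: → [1,6); WM=−∞
i=1 t=2 v=4: → [1,7); WM=−∞
i=2 t=4 v=7: → [1,9); WM=2
i=3 t=5 v=4: → [1,10); WM=2
i=4 t=3 v=7: → [1,10); WM=2
i=5 t=3 v=6: → [1,10); WM=3
i=6 t=1 v=5: → [1,10); WM=3
i=7 t=6 v=6: → [1,11); WM=3
i=8 t=7 v=4: → [1,12); WM=5
i=9 t=7 v=7: → [1,12); WM=5
i=10 t=12 v=4: → [12,17); WM=5
i=11 t=16 v=1: → [12,21); WM=14
i=12 t=18 v=9: → [12,23); WM=14
i=13 t=9 v=3: DROP (t<14-4); WM=14
i=14 t=13 v=3: → [12,23); WM=16
i=15 t=19 v=6: → [12,24); WM=16
i=16 t=20 v=1: → [12,25); WM=16
i=17 t=23 v=2: → [12,28); WM=21
i=18 t=24 v=7: → [12,29); WM=21
i=19 t=24 v=3: → [12,29); WM=21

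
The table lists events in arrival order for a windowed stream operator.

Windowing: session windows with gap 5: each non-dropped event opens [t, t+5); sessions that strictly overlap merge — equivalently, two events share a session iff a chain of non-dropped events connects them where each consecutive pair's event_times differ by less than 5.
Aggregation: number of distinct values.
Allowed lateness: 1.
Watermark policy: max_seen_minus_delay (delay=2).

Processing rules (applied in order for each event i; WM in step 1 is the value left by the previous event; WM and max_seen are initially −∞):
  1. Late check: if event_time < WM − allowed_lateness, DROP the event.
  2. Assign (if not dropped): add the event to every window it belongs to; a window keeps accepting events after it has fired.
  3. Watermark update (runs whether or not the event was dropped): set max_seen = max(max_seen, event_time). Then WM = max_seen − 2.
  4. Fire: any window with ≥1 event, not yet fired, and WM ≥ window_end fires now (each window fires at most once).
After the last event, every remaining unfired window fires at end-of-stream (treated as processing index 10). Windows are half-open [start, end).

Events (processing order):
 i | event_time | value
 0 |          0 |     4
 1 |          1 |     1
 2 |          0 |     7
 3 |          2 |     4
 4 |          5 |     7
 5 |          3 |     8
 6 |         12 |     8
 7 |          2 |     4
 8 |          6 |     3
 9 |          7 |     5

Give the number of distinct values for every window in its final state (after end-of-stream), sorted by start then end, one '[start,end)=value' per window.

i=0 t=0 v=4: → [0,5); WM=-2
i=1 t=1 v=1: → [0,6); WM=-1
i=2 t=0 v=7: → [0,6); WM=-1
i=3 t=2 v=4: → [0,7); WM=0
i=4 t=5 v=7: → [0,10); WM=3
i=5 t=3 v=8: → [0,10); WM=3
i=6 t=12 v=8: → [12,17); WM=10
i=7 t=2 v=4: DROP (t<10-1); WM=10
i=8 t=6 v=3: DROP (t<10-1); WM=10
i=9 t=7 v=5: DROP (t<10-1); WM=10

[0,10)=4 [12,17)=1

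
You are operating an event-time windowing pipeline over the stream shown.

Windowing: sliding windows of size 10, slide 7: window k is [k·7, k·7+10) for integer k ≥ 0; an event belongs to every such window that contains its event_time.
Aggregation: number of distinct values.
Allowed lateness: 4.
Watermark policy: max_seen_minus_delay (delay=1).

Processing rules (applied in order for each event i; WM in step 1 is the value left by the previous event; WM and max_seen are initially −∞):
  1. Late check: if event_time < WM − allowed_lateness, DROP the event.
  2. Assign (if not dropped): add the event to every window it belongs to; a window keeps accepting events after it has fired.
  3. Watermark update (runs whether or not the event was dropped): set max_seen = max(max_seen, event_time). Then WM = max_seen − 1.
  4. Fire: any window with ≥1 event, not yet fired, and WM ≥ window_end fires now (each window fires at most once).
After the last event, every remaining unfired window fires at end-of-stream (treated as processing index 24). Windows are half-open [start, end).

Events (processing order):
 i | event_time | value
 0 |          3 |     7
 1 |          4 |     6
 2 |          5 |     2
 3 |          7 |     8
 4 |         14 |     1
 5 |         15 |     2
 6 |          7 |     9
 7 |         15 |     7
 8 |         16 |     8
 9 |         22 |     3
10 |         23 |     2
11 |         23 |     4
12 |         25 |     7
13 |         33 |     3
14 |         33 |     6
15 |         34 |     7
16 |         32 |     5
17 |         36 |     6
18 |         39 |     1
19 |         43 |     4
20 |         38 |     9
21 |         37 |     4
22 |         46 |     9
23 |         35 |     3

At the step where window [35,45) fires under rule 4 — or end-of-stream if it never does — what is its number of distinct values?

i=0 t=3 v=7: → [0,10); WM=2
i=1 t=4 v=6: → [0,10); WM=3
i=2 t=5 v=2: → [0,10); WM=4
i=3 t=7 v=8: → [7,17),[0,10); WM=6
i=4 t=14 v=1: → [14,24),[7,17); WM=13; [0,10) fires=4
i=5 t=15 v=2: → [14,24),[7,17); WM=14
i=6 t=7 v=9: DROP (t<14-4); WM=14
i=7 t=15 v=7: → [14,24),[7,17); WM=14
i=8 t=16 v=8: → [14,24),[7,17); WM=15
i=9 t=22 v=3: → [21,31),[14,24); WM=21; [7,17) fires=4
i=10 t=23 v=2: → [21,31),[14,24); WM=22
i=11 t=23 v=4: → [21,31),[14,24); WM=22
i=12 t=25 v=7: → [21,31); WM=24; [14,24) fires=6
i=13 t=33 v=3: → [28,38); WM=32; [21,31) fires=4
i=14 t=33 v=6: → [28,38); WM=32
i=15 t=34 v=7: → [28,38); WM=33
i=16 t=32 v=5: → [28,38); WM=33
i=17 t=36 v=6: → [35,45),[28,38); WM=35
i=18 t=39 v=1: → [35,45); WM=38; [28,38) fires=4
i=19 t=43 v=4: → [42,52),[35,45); WM=42
i=20 t=38 v=9: → [35,45); WM=42
i=21 t=37 v=4: DROP (t<42-4); WM=42
i=22 t=46 v=9: → [42,52); WM=45; [35,45) fires=4
i=23 t=35 v=3: DROP (t<45-4); WM=45

4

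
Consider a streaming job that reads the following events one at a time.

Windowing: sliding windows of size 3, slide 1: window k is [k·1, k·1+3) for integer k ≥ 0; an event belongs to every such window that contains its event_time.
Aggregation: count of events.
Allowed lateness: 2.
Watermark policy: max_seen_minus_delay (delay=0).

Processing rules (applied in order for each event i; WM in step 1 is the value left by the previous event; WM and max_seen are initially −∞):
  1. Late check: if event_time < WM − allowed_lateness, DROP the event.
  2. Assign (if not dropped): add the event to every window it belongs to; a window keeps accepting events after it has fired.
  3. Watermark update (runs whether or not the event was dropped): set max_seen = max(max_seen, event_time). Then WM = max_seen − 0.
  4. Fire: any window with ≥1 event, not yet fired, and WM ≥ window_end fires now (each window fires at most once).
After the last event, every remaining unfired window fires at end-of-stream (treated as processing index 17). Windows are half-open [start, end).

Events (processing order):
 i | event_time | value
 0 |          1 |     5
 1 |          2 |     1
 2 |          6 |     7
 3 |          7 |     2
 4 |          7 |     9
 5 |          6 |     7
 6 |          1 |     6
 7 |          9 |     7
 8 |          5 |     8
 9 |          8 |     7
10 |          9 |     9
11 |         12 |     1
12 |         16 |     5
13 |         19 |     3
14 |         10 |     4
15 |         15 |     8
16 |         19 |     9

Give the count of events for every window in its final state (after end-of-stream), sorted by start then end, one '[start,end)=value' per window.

i=0 t=1 v=5: → [1,4),[0,3); WM=1
i=1 t=2 v=1: → [2,5),[1,4),[0,3); WM=2
i=2 t=6 v=7: → [6,9),[5,8),[4,7); WM=6; [0,3) fires=2 [1,4) fires=2 [2,5) fires=1
i=3 t=7 v=2: → [7,10),[6,9),[5,8); WM=7; [4,7) fires=1
i=4 t=7 v=9: → [7,10),[6,9),[5,8); WM=7
i=5 t=6 v=7: → [6,9),[5,8),[4,7); WM=7
i=6 t=1 v=6: DROP (t<7-2); WM=7
i=7 t=9 v=7: → [9,12),[8,11),[7,10); WM=9; [5,8) fires=4 [6,9) fires=4
i=8 t=5 v=8: DROP (t<9-2); WM=9
i=9 t=8 v=7: → [8,11),[7,10),[6,9); WM=9
i=10 t=9 v=9: → [9,12),[8,11),[7,10); WM=9
i=11 t=12 v=1: → [12,15),[11,14),[10,13); WM=12; [7,10) fires=5 [8,11) fires=3 [9,12) fires=2
i=12 t=16 v=5: → [16,19),[15,18),[14,17); WM=16; [10,13) fires=1 [11,14) fires=1 [12,15) fires=1
i=13 t=19 v=3: → [19,22),[18,21),[17,20); WM=19; [14,17) fires=1 [15,18) fires=1 [16,19) fires=1
i=14 t=10 v=4: DROP (t<19-2); WM=19
i=15 t=15 v=8: DROP (t<19-2); WM=19
i=16 t=19 v=9: → [19,22),[18,21),[17,20); WM=19

[0,3)=2 [1,4)=2 [2,5)=1 [4,7)=2 [5,8)=4 [6,9)=5 [7,10)=5 [8,11)=3 [9,12)=2 [10,13)=1 [11,14)=1 [12,15)=1 [14,17)=1 [15,18)=1 [16,19)=1 [17,20)=2 [18,21)=2 [19,22)=2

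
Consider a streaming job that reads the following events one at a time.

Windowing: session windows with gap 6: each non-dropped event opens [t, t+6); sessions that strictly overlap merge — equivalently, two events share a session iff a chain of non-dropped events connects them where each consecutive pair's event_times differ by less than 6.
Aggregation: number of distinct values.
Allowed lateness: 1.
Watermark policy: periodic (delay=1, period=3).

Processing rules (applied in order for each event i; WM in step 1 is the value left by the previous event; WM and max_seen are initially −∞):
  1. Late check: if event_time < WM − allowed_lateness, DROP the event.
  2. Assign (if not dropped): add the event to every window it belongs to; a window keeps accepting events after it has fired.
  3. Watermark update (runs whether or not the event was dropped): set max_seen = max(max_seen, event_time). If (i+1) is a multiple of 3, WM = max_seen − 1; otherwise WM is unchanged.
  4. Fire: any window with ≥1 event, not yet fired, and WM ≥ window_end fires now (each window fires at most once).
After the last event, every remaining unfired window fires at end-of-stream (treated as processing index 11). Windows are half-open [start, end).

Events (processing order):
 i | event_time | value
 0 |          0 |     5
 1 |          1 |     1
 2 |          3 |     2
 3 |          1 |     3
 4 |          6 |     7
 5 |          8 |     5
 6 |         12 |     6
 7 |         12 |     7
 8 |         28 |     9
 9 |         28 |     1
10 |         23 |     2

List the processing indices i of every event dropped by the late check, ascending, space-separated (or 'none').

i=0 t=0 v=5: → [0,6); WM=−∞
i=1 t=1 v=1: → [0,7); WM=−∞
i=2 t=3 v=2: → [0,9); WM=2
i=3 t=1 v=3: → [0,9); WM=2
i=4 t=6 v=7: → [0,12); WM=2
i=5 t=8 v=5: → [0,14); WM=7
i=6 t=12 v=6: → [0,18); WM=7
i=7 t=12 v=7: → [0,18); WM=7
i=8 t=28 v=9: → [28,34); WM=27
i=9 t=28 v=1: → [28,34); WM=27
i=10 t=23 v=2: DROP (t<27-1); WM=27

10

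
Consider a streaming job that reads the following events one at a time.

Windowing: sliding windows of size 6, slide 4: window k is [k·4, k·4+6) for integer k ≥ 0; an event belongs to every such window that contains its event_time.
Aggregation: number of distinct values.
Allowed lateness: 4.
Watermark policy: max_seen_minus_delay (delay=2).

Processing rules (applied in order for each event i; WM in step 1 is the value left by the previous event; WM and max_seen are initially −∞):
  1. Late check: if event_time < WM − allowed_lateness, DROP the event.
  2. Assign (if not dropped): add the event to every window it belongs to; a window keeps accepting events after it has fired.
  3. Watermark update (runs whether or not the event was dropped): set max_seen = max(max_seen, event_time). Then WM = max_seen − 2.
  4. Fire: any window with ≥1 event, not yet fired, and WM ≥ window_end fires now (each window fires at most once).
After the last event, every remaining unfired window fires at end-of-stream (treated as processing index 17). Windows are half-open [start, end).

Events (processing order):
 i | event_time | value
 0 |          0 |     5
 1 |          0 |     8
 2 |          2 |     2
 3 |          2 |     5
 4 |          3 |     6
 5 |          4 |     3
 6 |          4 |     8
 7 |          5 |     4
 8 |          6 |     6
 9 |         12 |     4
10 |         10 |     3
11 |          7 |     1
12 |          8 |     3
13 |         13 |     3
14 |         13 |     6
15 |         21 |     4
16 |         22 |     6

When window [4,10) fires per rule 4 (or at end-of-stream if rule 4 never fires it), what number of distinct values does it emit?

i=0 t=0 v=5: → [0,6); WM=-2
i=1 t=0 v=8: → [0,6); WM=-2
i=2 t=2 v=2: → [0,6); WM=0
i=3 t=2 v=5: → [0,6); WM=0
i=4 t=3 v=6: → [0,6); WM=1
i=5 t=4 v=3: → [4,10),[0,6); WM=2
i=6 t=4 v=8: → [4,10),[0,6); WM=2
i=7 t=5 v=4: → [4,10),[0,6); WM=3
i=8 t=6 v=6: → [4,10); WM=4
i=9 t=12 v=4: → [12,18),[8,14); WM=10; [0,6) fires=6 [4,10) fires=4
i=10 t=10 v=3: → [8,14); WM=10
i=11 t=7 v=1: → [4,10); WM=10
i=12 t=8 v=3: → [8,14),[4,10); WM=10
i=13 t=13 v=3: → [12,18),[8,14); WM=11
i=14 t=13 v=6: → [12,18),[8,14); WM=11
i=15 t=21 v=4: → [20,26),[16,22); WM=19; [8,14) fires=3 [12,18) fires=3
i=16 t=22 v=6: → [20,26); WM=20

4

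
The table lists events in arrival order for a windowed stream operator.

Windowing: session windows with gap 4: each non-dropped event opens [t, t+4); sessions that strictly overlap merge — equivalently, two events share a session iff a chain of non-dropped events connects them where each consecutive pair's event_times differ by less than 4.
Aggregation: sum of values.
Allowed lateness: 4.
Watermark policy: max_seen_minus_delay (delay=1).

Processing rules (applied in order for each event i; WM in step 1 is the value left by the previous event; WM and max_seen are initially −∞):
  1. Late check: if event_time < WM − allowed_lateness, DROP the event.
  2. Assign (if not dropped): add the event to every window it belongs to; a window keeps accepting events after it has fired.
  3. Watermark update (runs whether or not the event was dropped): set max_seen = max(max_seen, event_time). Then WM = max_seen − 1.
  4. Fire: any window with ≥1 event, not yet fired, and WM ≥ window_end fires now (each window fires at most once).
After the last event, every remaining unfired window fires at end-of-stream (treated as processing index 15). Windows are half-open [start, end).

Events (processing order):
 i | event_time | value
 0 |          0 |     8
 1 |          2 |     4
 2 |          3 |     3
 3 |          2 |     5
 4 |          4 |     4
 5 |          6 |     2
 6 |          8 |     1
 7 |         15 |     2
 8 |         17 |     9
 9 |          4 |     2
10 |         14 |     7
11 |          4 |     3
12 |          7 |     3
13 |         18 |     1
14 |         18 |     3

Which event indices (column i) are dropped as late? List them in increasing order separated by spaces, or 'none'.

i=0 t=0 v=8: → [0,4); WM=-1
i=1 t=2 v=4: → [0,6); WM=1
i=2 t=3 v=3: → [0,7); WM=2
i=3 t=2 v=5: → [0,7); WM=2
i=4 t=4 v=4: → [0,8); WM=3
i=5 t=6 v=2: → [0,10); WM=5
i=6 t=8 v=1: → [0,12); WM=7
i=7 t=15 v=2: → [15,19); WM=14
i=8 t=17 v=9: → [15,21); WM=16
i=9 t=4 v=2: DROP (t<16-4); WM=16
i=10 t=14 v=7: → [14,21); WM=16
i=11 t=4 v=3: DROP (t<16-4); WM=16
i=12 t=7 v=3: DROP (t<16-4); WM=16
i=13 t=18 v=1: → [14,22); WM=17
i=14 t=18 v=3: → [14,22); WM=17

9 11 12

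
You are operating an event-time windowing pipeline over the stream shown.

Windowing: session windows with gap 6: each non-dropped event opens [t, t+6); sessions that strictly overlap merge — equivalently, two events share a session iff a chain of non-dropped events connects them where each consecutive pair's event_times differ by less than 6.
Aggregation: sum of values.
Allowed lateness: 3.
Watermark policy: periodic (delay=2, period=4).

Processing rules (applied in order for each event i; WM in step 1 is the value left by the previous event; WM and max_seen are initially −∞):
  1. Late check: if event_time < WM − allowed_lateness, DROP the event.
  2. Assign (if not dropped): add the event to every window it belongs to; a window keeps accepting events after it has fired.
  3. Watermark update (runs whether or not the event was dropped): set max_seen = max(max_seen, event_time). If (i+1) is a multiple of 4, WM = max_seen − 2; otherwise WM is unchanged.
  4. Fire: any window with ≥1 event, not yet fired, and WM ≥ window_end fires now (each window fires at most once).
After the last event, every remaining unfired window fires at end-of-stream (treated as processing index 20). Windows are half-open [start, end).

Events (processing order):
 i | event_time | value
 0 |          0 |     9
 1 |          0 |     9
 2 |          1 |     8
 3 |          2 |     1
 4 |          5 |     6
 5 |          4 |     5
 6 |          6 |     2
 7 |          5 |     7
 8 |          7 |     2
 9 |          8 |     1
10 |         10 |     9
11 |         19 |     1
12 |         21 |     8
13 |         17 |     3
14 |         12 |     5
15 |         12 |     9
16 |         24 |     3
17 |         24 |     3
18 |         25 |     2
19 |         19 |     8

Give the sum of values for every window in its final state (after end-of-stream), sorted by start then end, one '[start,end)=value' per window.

[0,16)=59 [17,31)=28

i=0 t=0 v=9: → [0,6); WM=−∞
i=1 t=0 v=9: → [0,6); WM=−∞
i=2 t=1 v=8: → [0,7); WM=−∞
i=3 t=2 v=1: → [0,8); WM=0
i=4 t=5 v=6: → [0,11); WM=0
i=5 t=4 v=5: → [0,11); WM=0
i=6 t=6 v=2: → [0,12); WM=0
i=7 t=5 v=7: → [0,12); WM=4
i=8 t=7 v=2: → [0,13); WM=4
i=9 t=8 v=1: → [0,14); WM=4
i=10 t=10 v=9: → [0,16); WM=4
i=11 t=19 v=1: → [19,25); WM=17
i=12 t=21 v=8: → [19,27); WM=17
i=13 t=17 v=3: → [17,27); WM=17
i=14 t=12 v=5: DROP (t<17-3); WM=17
i=15 t=12 v=9: DROP (t<17-3); WM=19
i=16 t=24 v=3: → [17,30); WM=19
i=17 t=24 v=3: → [17,30); WM=19
i=18 t=25 v=2: → [17,31); WM=19
i=19 t=19 v=8: → [17,31); WM=23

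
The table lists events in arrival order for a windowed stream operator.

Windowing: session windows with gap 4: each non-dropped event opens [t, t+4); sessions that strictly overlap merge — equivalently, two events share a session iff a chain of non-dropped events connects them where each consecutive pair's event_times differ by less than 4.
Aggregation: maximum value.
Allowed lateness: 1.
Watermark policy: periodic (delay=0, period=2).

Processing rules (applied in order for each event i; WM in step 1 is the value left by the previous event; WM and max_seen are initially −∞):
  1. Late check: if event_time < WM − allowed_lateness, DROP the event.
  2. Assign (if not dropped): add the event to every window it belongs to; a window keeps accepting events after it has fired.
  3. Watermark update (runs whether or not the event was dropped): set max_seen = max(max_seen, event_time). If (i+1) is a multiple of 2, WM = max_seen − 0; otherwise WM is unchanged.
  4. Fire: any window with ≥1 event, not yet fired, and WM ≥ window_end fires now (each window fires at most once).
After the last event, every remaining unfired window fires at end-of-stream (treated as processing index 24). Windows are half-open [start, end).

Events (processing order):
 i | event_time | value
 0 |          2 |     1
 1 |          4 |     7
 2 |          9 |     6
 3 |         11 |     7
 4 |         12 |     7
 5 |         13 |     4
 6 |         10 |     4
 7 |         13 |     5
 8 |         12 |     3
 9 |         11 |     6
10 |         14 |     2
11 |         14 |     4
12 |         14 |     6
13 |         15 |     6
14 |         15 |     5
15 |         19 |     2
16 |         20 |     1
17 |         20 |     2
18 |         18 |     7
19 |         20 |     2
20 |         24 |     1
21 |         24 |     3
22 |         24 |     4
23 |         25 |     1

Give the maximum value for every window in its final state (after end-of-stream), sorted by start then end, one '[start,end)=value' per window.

[2,8)=7 [9,19)=7 [19,24)=2 [24,29)=4

i=0 t=2 v=1: → [2,6); WM=−∞
i=1 t=4 v=7: → [2,8); WM=4
i=2 t=9 v=6: → [9,13); WM=4
i=3 t=11 v=7: → [9,15); WM=11
i=4 t=12 v=7: → [9,16); WM=11
i=5 t=13 v=4: → [9,17); WM=13
i=6 t=10 v=4: DROP (t<13-1); WM=13
i=7 t=13 v=5: → [9,17); WM=13
i=8 t=12 v=3: → [9,17); WM=13
i=9 t=11 v=6: DROP (t<13-1); WM=13
i=10 t=14 v=2: → [9,18); WM=13
i=11 t=14 v=4: → [9,18); WM=14
i=12 t=14 v=6: → [9,18); WM=14
i=13 t=15 v=6: → [9,19); WM=15
i=14 t=15 v=5: → [9,19); WM=15
i=15 t=19 v=2: → [19,23); WM=19
i=16 t=20 v=1: → [19,24); WM=19
i=17 t=20 v=2: → [19,24); WM=20
i=18 t=18 v=7: DROP (t<20-1); WM=20
i=19 t=20 v=2: → [19,24); WM=20
i=20 t=24 v=1: → [24,28); WM=20
i=21 t=24 v=3: → [24,28); WM=24
i=22 t=24 v=4: → [24,28); WM=24
i=23 t=25 v=1: → [24,29); WM=25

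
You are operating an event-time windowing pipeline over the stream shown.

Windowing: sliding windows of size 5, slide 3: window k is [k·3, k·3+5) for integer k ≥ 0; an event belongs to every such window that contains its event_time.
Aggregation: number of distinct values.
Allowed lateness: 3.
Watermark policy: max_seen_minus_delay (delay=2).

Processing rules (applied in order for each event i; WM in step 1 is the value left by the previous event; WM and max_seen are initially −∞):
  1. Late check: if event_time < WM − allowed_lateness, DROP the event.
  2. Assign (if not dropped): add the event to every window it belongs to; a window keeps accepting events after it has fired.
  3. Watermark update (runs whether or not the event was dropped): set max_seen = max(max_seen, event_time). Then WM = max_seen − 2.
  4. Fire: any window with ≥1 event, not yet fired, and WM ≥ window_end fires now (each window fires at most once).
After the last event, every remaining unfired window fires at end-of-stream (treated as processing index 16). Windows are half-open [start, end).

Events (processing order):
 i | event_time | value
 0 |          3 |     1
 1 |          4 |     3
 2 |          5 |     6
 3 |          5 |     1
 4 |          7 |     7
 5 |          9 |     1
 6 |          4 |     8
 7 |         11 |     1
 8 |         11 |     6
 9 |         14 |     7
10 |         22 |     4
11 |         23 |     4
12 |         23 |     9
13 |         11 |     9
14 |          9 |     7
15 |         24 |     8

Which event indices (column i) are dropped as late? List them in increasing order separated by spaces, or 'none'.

13 14

i=0 t=3 v=1: → [3,8),[0,5); WM=1
i=1 t=4 v=3: → [3,8),[0,5); WM=2
i=2 t=5 v=6: → [3,8); WM=3
i=3 t=5 v=1: → [3,8); WM=3
i=4 t=7 v=7: → [6,11),[3,8); WM=5; [0,5) fires=2
i=5 t=9 v=1: → [9,14),[6,11); WM=7
i=6 t=4 v=8: → [3,8),[0,5); WM=7
i=7 t=11 v=1: → [9,14); WM=9; [3,8) fires=5
i=8 t=11 v=6: → [9,14); WM=9
i=9 t=14 v=7: → [12,17); WM=12; [6,11) fires=2
i=10 t=22 v=4: → [21,26),[18,23); WM=20; [9,14) fires=2 [12,17) fires=1
i=11 t=23 v=4: → [21,26); WM=21
i=12 t=23 v=9: → [21,26); WM=21
i=13 t=11 v=9: DROP (t<21-3); WM=21
i=14 t=9 v=7: DROP (t<21-3); WM=21
i=15 t=24 v=8: → [24,29),[21,26); WM=22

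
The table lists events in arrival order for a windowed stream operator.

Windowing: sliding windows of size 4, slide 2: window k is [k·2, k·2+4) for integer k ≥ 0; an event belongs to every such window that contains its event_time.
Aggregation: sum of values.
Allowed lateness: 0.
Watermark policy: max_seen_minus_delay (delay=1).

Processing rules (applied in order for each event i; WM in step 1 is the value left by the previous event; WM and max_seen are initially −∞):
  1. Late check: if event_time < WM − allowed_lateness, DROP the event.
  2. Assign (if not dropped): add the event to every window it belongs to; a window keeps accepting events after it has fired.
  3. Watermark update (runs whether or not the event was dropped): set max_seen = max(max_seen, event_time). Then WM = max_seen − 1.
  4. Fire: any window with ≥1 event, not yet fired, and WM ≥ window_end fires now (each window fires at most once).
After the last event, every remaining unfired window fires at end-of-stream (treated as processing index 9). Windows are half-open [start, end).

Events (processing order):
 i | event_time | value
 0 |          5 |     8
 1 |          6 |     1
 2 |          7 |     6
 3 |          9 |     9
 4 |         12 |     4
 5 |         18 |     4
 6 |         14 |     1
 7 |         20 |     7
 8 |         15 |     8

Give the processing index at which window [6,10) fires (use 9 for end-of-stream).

i=0 t=5 v=8: → [4,8),[2,6); WM=4
i=1 t=6 v=1: → [6,10),[4,8); WM=5
i=2 t=7 v=6: → [6,10),[4,8); WM=6; [2,6) fires=8
i=3 t=9 v=9: → [8,12),[6,10); WM=8; [4,8) fires=15
i=4 t=12 v=4: → [12,16),[10,14); WM=11; [6,10) fires=16
i=5 t=18 v=4: → [18,22),[16,20); WM=17; [8,12) fires=9 [10,14) fires=4 [12,16) fires=4
i=6 t=14 v=1: DROP (t<17-0); WM=17
i=7 t=20 v=7: → [20,24),[18,22); WM=19
i=8 t=15 v=8: DROP (t<19-0); WM=19

4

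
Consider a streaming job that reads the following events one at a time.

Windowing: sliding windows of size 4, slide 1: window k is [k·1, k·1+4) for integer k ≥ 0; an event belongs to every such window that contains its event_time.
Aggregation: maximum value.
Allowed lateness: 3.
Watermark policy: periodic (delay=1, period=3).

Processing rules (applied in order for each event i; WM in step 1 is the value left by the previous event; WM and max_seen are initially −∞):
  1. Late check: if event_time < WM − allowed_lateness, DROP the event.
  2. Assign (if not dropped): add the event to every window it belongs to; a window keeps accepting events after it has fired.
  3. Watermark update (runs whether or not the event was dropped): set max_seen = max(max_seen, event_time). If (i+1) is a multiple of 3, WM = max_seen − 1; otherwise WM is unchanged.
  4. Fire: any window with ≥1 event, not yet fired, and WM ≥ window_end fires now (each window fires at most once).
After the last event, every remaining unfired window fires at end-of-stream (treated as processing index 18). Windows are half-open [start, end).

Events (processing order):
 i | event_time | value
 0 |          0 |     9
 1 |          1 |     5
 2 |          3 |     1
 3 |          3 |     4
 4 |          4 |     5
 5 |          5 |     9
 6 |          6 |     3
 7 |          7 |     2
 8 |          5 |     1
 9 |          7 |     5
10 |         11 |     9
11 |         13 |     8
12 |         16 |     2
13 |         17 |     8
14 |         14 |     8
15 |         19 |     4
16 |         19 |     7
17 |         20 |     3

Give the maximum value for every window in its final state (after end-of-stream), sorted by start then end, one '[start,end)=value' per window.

[0,4)=9 [1,5)=5 [2,6)=9 [3,7)=9 [4,8)=9 [5,9)=9 [6,10)=5 [7,11)=5 [8,12)=9 [9,13)=9 [10,14)=9 [11,15)=9 [12,16)=8 [13,17)=8 [14,18)=8 [15,19)=8 [16,20)=8 [17,21)=8 [18,22)=7 [19,23)=7 [20,24)=3

i=0 t=0 v=9: → [0,4); WM=−∞
i=1 t=1 v=5: → [1,5),[0,4); WM=−∞
i=2 t=3 v=1: → [3,7),[2,6),[1,5),[0,4); WM=2
i=3 t=3 v=4: → [3,7),[2,6),[1,5),[0,4); WM=2
i=4 t=4 v=5: → [4,8),[3,7),[2,6),[1,5); WM=2
i=5 t=5 v=9: → [5,9),[4,8),[3,7),[2,6); WM=4; [0,4) fires=9
i=6 t=6 v=3: → [6,10),[5,9),[4,8),[3,7); WM=4
i=7 t=7 v=2: → [7,11),[6,10),[5,9),[4,8); WM=4
i=8 t=5 v=1: → [5,9),[4,8),[3,7),[2,6); WM=6; [1,5) fires=5 [2,6) fires=9
i=9 t=7 v=5: → [7,11),[6,10),[5,9),[4,8); WM=6
i=10 t=11 v=9: → [11,15),[10,14),[9,13),[8,12); WM=6
i=11 t=13 v=8: → [13,17),[12,16),[11,15),[10,14); WM=12; [3,7) fires=9 [4,8) fires=9 [5,9) fires=9 [6,10) fires=5 [7,11) fires=5 [8,12) fires=9
i=12 t=16 v=2: → [16,20),[15,19),[14,18),[13,17); WM=12
i=13 t=17 v=8: → [17,21),[16,20),[15,19),[14,18); WM=12
i=14 t=14 v=8: → [14,18),[13,17),[12,16),[11,15); WM=16; [9,13) fires=9 [10,14) fires=9 [11,15) fires=9 [12,16) fires=8
i=15 t=19 v=4: → [19,23),[18,22),[17,21),[16,20); WM=16
i=16 t=19 v=7: → [19,23),[18,22),[17,21),[16,20); WM=16
i=17 t=20 v=3: → [20,24),[19,23),[18,22),[17,21); WM=19; [13,17) fires=8 [14,18) fires=8 [15,19) fires=8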